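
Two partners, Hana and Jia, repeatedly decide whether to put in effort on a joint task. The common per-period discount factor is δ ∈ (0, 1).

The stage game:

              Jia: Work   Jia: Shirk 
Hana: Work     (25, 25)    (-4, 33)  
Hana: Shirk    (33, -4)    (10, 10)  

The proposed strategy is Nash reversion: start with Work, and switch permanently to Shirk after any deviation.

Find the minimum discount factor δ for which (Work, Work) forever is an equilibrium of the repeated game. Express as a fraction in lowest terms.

8/23

One-period gain from deviating is 33 − 25 = 8. The loss is 25 − 10 = 15 in every subsequent period, with present value 15·δ/(1−δ).
Deviation is unprofitable when 15·δ/(1−δ) ≥ 8, i.e. δ/(1−δ) ≥ 8/15.
Equivalently δ ≥ 8/(8+15) = 8/23.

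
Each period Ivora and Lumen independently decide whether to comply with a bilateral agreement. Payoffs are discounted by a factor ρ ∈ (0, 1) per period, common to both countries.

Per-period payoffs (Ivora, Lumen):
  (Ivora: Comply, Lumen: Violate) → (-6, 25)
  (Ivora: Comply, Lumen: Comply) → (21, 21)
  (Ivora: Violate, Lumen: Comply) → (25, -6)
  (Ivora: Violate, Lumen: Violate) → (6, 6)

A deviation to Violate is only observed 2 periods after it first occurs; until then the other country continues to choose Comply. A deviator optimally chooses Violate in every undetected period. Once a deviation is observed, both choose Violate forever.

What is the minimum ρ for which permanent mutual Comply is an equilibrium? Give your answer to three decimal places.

0.459

The best deviation is to choose Violate for all 2 undetected periods, earning 25 each, then 6 forever once detected.
Deviation value: 25(1−ρ^2)/(1−ρ) + 6ρ^2/(1−ρ); cooperation value: 21/(1−ρ).
IC: 21 ≥ 25(1−ρ^2) + 6ρ^2 = 25 − 19ρ^2.
So ρ^2 ≥ 4/19, giving ρ ≥ (4/19)^(1/2) ≈ 0.459.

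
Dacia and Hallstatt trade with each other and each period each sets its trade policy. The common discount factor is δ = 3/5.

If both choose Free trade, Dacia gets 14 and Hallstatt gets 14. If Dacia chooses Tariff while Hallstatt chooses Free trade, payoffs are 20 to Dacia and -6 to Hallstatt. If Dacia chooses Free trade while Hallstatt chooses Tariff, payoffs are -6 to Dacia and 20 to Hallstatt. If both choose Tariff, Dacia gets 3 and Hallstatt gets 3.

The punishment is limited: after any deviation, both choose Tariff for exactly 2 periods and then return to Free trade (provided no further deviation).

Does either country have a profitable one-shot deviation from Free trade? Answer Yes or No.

No

IC: δ+…+δ^2 ≥ (20−14)/(14−3) = 6/11.
At δ = 3/5: partial sum = 0.9600 ≥ 0.5455. Cooperation sustainable.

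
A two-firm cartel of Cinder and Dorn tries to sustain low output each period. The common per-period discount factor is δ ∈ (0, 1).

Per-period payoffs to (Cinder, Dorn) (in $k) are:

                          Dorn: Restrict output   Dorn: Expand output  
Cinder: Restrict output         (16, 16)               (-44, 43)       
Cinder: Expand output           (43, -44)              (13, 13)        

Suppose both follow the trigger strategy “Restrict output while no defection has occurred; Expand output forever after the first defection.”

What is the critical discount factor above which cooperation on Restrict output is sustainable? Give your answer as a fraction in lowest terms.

9/10

One-period gain from deviating is 43 − 16 = 27. The loss is 16 − 13 = 3 in every subsequent period, with present value 3·δ/(1−δ).
Deviation is unprofitable when 3·δ/(1−δ) ≥ 27, i.e. δ/(1−δ) ≥ 9.
Equivalently δ ≥ 27/(27+3) = 9/10.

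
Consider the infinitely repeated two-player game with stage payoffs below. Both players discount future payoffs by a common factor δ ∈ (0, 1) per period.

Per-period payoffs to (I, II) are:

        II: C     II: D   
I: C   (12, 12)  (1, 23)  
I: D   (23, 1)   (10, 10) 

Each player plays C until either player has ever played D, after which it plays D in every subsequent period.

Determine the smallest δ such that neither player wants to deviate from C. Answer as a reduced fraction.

11/13

One-period gain from deviating is 23 − 12 = 11. The loss is 12 − 10 = 2 in every subsequent period, with present value 2·δ/(1−δ).
Deviation is unprofitable when 2·δ/(1−δ) ≥ 11, i.e. δ/(1−δ) ≥ 11/2.
Equivalently δ ≥ 11/(11+2) = 11/13.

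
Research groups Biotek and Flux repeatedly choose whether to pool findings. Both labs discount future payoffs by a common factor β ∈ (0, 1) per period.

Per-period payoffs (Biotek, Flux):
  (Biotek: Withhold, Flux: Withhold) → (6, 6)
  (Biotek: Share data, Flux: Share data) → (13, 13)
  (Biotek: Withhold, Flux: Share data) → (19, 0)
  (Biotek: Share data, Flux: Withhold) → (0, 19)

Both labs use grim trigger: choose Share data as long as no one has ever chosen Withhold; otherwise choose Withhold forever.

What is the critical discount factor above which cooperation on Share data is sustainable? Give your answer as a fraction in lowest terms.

6/13

Cooperation forever yields 13 each period: 13/(1−β).
Deviating yields 19 once, then 6 forever: 19 + 6β/(1−β).
No profitable deviation requires 13/(1−β) ≥ 19 + 6β/(1−β).
Multiplying by (1−β): 13 ≥ 19(1−β) + 6β = 19 − 13β.
So 13β ≥ 6, i.e. β ≥ 6/13.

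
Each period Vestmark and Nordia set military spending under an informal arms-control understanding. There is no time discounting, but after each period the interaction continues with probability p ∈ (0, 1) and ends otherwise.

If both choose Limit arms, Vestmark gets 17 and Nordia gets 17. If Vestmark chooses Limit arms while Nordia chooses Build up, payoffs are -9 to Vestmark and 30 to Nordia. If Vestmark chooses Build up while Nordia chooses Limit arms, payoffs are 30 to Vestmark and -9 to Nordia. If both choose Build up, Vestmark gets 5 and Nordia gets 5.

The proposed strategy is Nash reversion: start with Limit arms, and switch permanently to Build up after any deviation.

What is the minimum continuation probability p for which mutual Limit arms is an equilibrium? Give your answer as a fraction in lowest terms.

Expected cooperation value is 17 + p·17 + p²·17 + … = 17/(1−p); deviation gives 30 + p·5/(1−p).
17 ≥ 30(1−p) + 5p ⇒ 25p ≥ 13 ⇒ p ≥ 13/25.

13/25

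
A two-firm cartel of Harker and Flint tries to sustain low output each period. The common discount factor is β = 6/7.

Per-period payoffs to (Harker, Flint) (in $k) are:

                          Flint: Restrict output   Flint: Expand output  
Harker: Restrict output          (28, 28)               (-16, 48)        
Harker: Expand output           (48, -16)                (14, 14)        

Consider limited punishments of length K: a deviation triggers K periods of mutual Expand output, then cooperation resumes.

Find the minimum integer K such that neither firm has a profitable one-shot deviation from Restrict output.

2

Need Σ_{k=1}^{K} β^k ≥ (48−28)/(28−14) = 1.4286 at β = 6/7.
At K = 1 the sum is 0.8571 < 1.4286; at K = 2 it is 1.5918 ≥ 1.4286.
So the minimum punishment length is K = 2.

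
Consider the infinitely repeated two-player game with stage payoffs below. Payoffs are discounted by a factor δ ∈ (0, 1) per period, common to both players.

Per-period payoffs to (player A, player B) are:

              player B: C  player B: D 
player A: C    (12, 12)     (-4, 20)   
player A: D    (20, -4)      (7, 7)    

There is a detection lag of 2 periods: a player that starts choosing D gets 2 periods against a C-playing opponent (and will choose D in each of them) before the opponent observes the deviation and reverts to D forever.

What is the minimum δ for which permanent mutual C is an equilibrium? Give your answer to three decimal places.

0.784

The best deviation is to choose D for all 2 undetected periods, earning 20 each, then 7 forever once detected.
Deviation value: 20(1−δ^2)/(1−δ) + 7δ^2/(1−δ); cooperation value: 12/(1−δ).
IC: 12 ≥ 20(1−δ^2) + 7δ^2 = 20 − 13δ^2.
So δ^2 ≥ 8/13, giving δ ≥ (8/13)^(1/2) ≈ 0.784.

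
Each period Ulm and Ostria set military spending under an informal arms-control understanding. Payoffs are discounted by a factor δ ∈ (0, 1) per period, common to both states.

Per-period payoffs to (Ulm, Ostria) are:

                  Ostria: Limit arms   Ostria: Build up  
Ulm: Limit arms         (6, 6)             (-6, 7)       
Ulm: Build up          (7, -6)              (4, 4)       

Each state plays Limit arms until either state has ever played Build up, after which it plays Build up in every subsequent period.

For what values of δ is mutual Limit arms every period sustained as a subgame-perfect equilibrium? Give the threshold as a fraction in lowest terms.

1/3

Cooperation forever yields 6 each period: 6/(1−δ).
Deviating yields 7 once, then 4 forever: 7 + 4δ/(1−δ).
No profitable deviation requires 6/(1−δ) ≥ 7 + 4δ/(1−δ).
Multiplying by (1−δ): 6 ≥ 7(1−δ) + 4δ = 7 − 3δ.
So 3δ ≥ 1, i.e. δ ≥ 1/3.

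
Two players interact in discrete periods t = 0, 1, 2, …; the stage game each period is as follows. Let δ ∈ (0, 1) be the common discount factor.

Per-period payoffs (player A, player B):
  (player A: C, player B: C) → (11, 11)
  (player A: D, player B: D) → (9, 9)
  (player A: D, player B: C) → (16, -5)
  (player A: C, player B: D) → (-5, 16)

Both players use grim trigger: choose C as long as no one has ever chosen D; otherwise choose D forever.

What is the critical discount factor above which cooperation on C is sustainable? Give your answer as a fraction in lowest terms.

5/7

Cooperation forever yields 11 each period: 11/(1−δ).
Deviating yields 16 once, then 9 forever: 16 + 9δ/(1−δ).
No profitable deviation requires 11/(1−δ) ≥ 16 + 9δ/(1−δ).
Multiplying by (1−δ): 11 ≥ 16(1−δ) + 9δ = 16 − 7δ.
So 7δ ≥ 5, i.e. δ ≥ 5/7.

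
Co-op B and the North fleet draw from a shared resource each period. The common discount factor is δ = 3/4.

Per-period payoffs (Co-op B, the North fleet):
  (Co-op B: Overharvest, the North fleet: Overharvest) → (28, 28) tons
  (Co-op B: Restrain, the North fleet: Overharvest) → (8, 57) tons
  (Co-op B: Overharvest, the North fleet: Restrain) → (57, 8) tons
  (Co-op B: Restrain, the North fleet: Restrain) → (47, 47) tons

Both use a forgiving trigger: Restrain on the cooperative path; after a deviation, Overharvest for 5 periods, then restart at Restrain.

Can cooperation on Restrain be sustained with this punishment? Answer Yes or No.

Yes

IC: δ+…+δ^5 ≥ (57−47)/(47−28) = 10/19.
At δ = 3/4: partial sum = 2.2881 ≥ 0.5263. Cooperation sustainable.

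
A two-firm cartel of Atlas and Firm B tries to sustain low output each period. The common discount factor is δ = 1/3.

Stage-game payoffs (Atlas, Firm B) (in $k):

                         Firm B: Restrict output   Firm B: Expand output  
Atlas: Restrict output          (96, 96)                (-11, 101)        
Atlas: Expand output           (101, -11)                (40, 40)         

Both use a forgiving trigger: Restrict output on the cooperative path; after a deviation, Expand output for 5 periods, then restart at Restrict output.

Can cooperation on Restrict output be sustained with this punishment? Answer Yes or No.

A one-shot deviation gives 101 now, then 40 for 5 periods, then back to 96.
Gain from deviating: (101−96) today; loss: (96−40) in each of the next 5 periods.
No-deviation condition: (96−40)(δ+…+δ^5) ≥ 101−96, i.e. δ+…+δ^5 ≥ 5/56.
At δ = 1/3: δ+…+δ^5 = 0.4979 ≥ 0.0893.
So cooperation is sustainable.

Yes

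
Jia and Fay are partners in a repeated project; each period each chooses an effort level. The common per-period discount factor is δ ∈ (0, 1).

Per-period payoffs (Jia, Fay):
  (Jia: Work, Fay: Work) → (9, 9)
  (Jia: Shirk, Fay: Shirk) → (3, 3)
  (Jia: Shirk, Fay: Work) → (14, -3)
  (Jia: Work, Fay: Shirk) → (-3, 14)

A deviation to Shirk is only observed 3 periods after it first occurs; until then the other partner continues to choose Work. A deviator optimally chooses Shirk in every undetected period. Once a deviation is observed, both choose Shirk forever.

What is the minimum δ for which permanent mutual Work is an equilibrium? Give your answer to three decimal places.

The best deviation is to choose Shirk for all 3 undetected periods, earning 14 each, then 3 forever once detected.
Deviation value: 14(1−δ^3)/(1−δ) + 3δ^3/(1−δ); cooperation value: 9/(1−δ).
IC: 9 ≥ 14(1−δ^3) + 3δ^3 = 14 − 11δ^3.
So δ^3 ≥ 5/11, giving δ ≥ (5/11)^(1/3) ≈ 0.769.

0.769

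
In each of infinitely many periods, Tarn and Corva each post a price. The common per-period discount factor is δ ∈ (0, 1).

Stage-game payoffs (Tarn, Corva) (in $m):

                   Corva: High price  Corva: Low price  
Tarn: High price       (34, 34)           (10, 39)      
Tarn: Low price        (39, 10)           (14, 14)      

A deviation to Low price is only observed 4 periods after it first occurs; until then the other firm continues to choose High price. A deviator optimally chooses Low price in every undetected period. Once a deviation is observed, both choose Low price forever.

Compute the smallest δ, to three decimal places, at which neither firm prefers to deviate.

Deviating for the 4 undetected periods gains 39−34 = 5 per period over cooperation, then loses 34−14 = 20 per period forever once punishment starts.
Gain: 5(1 + δ + … + δ^3); loss: 20·δ^4/(1−δ).
No profitable deviation ⇔ 5(1−δ^4) ≤ 20·δ^4, i.e. δ^4 ≥ 5/(5+20) = 1/5.
Hence δ ≥ (1/5)^(1/4) ≈ 0.669.

0.669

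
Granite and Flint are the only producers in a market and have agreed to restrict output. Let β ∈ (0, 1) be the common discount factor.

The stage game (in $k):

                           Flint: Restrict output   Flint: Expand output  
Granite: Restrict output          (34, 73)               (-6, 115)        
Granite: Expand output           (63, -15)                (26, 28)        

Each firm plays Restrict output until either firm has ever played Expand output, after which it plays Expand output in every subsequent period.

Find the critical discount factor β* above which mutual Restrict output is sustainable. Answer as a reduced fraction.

Granite: cooperation gives 34 each period; deviation gives 63 once then 26 forever.
  34/(1−β) ≥ 63 + 26β/(1−β) ⇒ β ≥ 29/37.
Flint: cooperation gives 73 each period; deviation gives 115 once then 28 forever.
  β ≥ 42/87 = 14/29.
Both must hold, so the binding constraint is Granite's: β ≥ 29/37.

29/37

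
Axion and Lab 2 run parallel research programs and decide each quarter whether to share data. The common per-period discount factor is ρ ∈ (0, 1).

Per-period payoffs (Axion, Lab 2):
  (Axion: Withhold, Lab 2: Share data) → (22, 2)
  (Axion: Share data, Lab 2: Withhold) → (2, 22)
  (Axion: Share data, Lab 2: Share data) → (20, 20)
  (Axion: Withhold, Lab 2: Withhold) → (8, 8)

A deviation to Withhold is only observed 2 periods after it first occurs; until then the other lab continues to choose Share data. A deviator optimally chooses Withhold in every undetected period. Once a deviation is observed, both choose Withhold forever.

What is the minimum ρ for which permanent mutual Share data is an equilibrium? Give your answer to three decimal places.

The best deviation is to choose Withhold for all 2 undetected periods, earning 22 each, then 8 forever once detected.
Deviation value: 22(1−ρ^2)/(1−ρ) + 8ρ^2/(1−ρ); cooperation value: 20/(1−ρ).
IC: 20 ≥ 22(1−ρ^2) + 8ρ^2 = 22 − 14ρ^2.
So ρ^2 ≥ 2/14 = 1/7, giving ρ ≥ (1/7)^(1/2) ≈ 0.378.

0.378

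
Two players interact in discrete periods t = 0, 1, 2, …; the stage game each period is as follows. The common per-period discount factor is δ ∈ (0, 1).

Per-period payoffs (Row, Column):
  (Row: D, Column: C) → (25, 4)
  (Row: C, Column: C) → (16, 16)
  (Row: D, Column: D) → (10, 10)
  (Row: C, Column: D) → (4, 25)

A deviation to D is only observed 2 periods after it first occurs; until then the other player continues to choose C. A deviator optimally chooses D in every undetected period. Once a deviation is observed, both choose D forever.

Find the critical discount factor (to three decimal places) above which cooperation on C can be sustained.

0.775

The best deviation is to choose D for all 2 undetected periods, earning 25 each, then 10 forever once detected.
Deviation value: 25(1−δ^2)/(1−δ) + 10δ^2/(1−δ); cooperation value: 16/(1−δ).
IC: 16 ≥ 25(1−δ^2) + 10δ^2 = 25 − 15δ^2.
So δ^2 ≥ 9/15 = 3/5, giving δ ≥ (3/5)^(1/2) ≈ 0.775.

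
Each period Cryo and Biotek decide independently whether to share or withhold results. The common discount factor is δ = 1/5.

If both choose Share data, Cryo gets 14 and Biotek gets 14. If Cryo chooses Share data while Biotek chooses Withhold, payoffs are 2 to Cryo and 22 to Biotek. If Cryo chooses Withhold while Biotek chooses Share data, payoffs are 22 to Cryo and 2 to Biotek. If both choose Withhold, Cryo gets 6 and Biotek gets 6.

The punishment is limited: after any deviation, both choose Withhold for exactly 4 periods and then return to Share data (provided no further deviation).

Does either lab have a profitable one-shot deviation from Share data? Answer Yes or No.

A one-shot deviation gives 22 now, then 6 for 4 periods, then back to 14.
Gain from deviating: (22−14) today; loss: (14−6) in each of the next 4 periods.
No-deviation condition: (14−6)(δ+…+δ^4) ≥ 22−14, i.e. δ+…+δ^4 ≥ 1.
At δ = 1/5: δ+…+δ^4 = 0.2496 < 1.0000.
So cooperation is not sustainable.

Yes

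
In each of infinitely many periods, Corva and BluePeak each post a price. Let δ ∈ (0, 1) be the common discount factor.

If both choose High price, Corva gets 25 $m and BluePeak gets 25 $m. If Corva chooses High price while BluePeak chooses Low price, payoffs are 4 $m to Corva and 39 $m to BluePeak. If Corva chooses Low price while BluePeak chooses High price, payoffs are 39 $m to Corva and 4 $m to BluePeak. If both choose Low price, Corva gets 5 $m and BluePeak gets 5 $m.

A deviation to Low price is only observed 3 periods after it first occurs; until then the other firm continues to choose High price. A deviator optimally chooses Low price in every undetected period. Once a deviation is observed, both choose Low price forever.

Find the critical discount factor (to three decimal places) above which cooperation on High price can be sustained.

Deviating for the 3 undetected periods gains 39−25 = 14 per period over cooperation, then loses 25−5 = 20 per period forever once punishment starts.
Gain: 14(1 + δ + … + δ^2); loss: 20·δ^3/(1−δ).
No profitable deviation ⇔ 14(1−δ^3) ≤ 20·δ^3, i.e. δ^3 ≥ 14/(14+20) = 7/17.
Hence δ ≥ (7/17)^(1/3) ≈ 0.744.

0.744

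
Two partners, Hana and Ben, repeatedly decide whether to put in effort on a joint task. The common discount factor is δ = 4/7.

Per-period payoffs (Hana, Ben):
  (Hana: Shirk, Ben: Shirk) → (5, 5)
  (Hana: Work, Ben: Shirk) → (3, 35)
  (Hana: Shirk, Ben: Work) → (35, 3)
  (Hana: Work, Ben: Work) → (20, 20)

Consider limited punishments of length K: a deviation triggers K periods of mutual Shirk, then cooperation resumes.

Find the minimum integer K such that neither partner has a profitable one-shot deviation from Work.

3

Need Σ_{k=1}^{K} δ^k ≥ (35−20)/(20−5) = 1.0000 at δ = 4/7.
At K = 2 the sum is 0.8980 < 1.0000; at K = 3 it is 1.0845 ≥ 1.0000.
So the minimum punishment length is K = 3.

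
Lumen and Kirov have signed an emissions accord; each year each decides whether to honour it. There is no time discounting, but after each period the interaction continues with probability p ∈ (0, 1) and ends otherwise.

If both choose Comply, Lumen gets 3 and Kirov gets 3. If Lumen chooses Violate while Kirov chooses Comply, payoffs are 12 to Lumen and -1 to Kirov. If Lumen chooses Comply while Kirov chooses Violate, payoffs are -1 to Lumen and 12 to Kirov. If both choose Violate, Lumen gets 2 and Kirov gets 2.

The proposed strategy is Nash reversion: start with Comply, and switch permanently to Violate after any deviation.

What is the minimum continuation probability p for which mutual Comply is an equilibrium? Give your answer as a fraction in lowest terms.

9/10

Expected cooperation value is 3 + p·3 + p²·3 + … = 3/(1−p); deviation gives 12 + p·2/(1−p).
3 ≥ 12(1−p) + 2p ⇒ 10p ≥ 9 ⇒ p ≥ 9/10.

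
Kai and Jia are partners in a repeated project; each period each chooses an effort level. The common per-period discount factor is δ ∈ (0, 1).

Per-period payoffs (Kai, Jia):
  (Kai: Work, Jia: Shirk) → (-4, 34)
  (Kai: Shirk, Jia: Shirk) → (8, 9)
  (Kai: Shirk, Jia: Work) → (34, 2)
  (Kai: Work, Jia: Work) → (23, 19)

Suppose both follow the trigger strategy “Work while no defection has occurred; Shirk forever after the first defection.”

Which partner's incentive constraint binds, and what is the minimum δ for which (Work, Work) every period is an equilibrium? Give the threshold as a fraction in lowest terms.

For Kai: deviation gain 34−23 = 11, per-period punishment loss 23−8 = 15. IC gives δ ≥ 11/26.
For Jia: gain 15, loss 10 per period, so δ ≥ 15/25 = 3/5.
The tighter constraint is Jia's, so cooperation needs δ ≥ 3/5.

Jia; δ ≥ 3/5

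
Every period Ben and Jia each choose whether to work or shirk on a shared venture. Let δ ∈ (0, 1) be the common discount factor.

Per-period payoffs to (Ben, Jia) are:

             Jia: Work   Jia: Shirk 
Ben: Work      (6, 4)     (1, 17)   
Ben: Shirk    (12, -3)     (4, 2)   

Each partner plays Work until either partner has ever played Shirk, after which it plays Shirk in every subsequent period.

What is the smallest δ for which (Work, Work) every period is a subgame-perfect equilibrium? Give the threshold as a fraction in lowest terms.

13/15

For Ben: deviation gain 12−6 = 6, per-period punishment loss 6−4 = 2. IC gives δ ≥ 6/8 = 3/4.
For Jia: gain 13, loss 2 per period, so δ ≥ 13/15.
The tighter constraint is Jia's, so cooperation needs δ ≥ 13/15.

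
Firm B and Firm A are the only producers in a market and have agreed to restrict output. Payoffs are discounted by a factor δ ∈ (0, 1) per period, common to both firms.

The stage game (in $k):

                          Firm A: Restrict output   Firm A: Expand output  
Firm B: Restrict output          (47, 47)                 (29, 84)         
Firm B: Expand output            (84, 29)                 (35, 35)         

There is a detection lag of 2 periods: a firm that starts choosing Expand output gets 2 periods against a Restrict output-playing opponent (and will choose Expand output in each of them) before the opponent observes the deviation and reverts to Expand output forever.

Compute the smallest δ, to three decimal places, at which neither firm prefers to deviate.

0.869

Deviating for the 2 undetected periods gains 84−47 = 37 per period over cooperation, then loses 47−35 = 12 per period forever once punishment starts.
Gain: 37(1 + δ + … + δ^1); loss: 12·δ^2/(1−δ).
No profitable deviation ⇔ 37(1−δ^2) ≤ 12·δ^2, i.e. δ^2 ≥ 37/(37+12) = 37/49.
Hence δ ≥ (37/49)^(1/2) ≈ 0.869.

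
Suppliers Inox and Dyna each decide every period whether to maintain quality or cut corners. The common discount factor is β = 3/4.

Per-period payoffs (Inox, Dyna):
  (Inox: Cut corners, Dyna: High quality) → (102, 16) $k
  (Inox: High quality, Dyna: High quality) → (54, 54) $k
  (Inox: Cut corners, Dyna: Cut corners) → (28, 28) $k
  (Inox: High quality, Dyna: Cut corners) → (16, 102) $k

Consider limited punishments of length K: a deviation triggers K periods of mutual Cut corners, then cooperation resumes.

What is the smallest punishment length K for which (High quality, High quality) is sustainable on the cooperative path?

IC: β(1−β^K)/(1−β) ≥ (102−54)/(54−28) = 24/13.
With β = 3/4: need 1 − β^K ≥ 24/13·(1−3/4)/(3/4), i.e. β^K ≤ 0.3846.
Since (3/4)^3 = 0.4219 and (3/4)^4 = 0.3164, the smallest such K is 4.

4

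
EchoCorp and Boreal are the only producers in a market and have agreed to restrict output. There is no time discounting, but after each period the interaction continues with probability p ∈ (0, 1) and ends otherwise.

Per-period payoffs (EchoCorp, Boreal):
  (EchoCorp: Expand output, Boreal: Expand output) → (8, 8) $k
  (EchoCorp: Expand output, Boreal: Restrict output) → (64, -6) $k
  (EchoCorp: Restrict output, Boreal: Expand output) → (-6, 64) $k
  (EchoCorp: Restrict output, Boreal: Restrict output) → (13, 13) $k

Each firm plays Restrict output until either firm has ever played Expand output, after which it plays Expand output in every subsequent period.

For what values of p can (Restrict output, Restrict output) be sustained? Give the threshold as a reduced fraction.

With no time discounting, the continuation probability p plays the role of the discount factor.
Grim-trigger IC: 13/(1−p) ≥ 64 + 8p/(1−p) ⇒ p ≥ (64−13)/(64−8) = 51/56.

51/56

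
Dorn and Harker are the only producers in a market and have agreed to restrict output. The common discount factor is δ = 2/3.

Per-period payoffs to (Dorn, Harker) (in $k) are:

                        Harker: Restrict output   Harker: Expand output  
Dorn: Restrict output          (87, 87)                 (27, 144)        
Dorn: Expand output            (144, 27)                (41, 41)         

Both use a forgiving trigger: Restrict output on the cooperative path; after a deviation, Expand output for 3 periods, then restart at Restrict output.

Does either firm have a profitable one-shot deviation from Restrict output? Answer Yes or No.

No

Comparing payoff streams over the 4 periods until play realigns: cooperate → 87(1+δ+…+δ^3); deviate → 144 + 41(δ+…+δ^3).
Cooperation is sustained iff (87−41)(δ+…+δ^3) ≥ 144−87.
δ+…+δ^3 = 2/3·(1−(2/3)^3)/(1−2/3) = 1.4074, and (144−87)/(87−41) = 1.2391.
1.4074 ≥ 1.2391, so cooperation is sustainable.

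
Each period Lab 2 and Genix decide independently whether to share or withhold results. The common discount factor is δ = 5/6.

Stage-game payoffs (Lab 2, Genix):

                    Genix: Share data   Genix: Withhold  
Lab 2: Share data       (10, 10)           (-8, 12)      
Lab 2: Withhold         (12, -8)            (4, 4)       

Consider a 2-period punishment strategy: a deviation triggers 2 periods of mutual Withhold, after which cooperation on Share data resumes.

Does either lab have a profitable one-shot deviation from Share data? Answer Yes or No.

Comparing payoff streams over the 3 periods until play realigns: cooperate → 10(1+δ+…+δ^2); deviate → 12 + 4(δ+…+δ^2).
Cooperation is sustained iff (10−4)(δ+…+δ^2) ≥ 12−10.
δ+…+δ^2 = 5/6·(1−(5/6)^2)/(1−5/6) = 1.5278, and (12−10)/(10−4) = 0.3333.
1.5278 ≥ 0.3333, so cooperation is sustainable.

No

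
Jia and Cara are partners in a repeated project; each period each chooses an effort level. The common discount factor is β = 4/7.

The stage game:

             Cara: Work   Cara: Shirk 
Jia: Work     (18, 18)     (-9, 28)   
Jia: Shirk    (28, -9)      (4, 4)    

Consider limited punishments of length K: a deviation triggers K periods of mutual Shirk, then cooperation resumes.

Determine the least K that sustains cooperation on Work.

Need Σ_{k=1}^{K} β^k ≥ (28−18)/(18−4) = 0.7143 at β = 4/7.
At K = 1 the sum is 0.5714 < 0.7143; at K = 2 it is 0.8980 ≥ 0.7143.
So the minimum punishment length is K = 2.

2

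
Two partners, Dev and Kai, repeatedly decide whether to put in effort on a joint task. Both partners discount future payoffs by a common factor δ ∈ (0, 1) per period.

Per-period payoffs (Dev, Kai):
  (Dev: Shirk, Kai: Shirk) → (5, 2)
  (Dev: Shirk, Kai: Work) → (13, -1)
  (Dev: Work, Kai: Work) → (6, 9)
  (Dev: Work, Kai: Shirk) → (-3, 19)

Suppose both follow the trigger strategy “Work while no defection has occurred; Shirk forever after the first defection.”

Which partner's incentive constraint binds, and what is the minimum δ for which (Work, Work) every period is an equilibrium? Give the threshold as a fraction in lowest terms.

Dev; δ ≥ 7/8

Dev: cooperation gives 6 each period; deviation gives 13 once then 5 forever.
  6/(1−δ) ≥ 13 + 5δ/(1−δ) ⇒ δ ≥ 7/8.
Kai: cooperation gives 9 each period; deviation gives 19 once then 2 forever.
  δ ≥ 10/17.
Both must hold, so the binding constraint is Dev's: δ ≥ 7/8.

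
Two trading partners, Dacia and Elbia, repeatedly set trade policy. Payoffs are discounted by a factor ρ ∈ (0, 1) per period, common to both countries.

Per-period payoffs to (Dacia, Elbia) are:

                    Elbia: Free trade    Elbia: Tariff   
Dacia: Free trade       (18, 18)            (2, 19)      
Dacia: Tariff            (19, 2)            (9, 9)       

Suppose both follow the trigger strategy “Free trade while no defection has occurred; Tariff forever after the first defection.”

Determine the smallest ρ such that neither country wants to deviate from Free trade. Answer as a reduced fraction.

Cooperation forever yields 18 each period: 18/(1−ρ).
Deviating yields 19 once, then 9 forever: 19 + 9ρ/(1−ρ).
No profitable deviation requires 18/(1−ρ) ≥ 19 + 9ρ/(1−ρ).
Multiplying by (1−ρ): 18 ≥ 19(1−ρ) + 9ρ = 19 − 10ρ.
So 10ρ ≥ 1, i.e. ρ ≥ 1/10.

1/10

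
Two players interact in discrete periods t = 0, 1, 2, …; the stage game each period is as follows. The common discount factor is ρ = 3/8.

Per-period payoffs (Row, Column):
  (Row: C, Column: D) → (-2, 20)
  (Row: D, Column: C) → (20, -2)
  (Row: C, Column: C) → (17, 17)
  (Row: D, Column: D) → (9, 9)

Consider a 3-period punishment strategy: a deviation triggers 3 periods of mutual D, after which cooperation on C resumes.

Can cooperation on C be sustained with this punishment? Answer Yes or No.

Comparing payoff streams over the 4 periods until play realigns: cooperate → 17(1+ρ+…+ρ^3); deviate → 20 + 9(ρ+…+ρ^3).
Cooperation is sustained iff (17−9)(ρ+…+ρ^3) ≥ 20−17.
ρ+…+ρ^3 = 3/8·(1−(3/8)^3)/(1−3/8) = 0.5684, and (20−17)/(17−9) = 0.3750.
0.5684 ≥ 0.3750, so cooperation is sustainable.

Yes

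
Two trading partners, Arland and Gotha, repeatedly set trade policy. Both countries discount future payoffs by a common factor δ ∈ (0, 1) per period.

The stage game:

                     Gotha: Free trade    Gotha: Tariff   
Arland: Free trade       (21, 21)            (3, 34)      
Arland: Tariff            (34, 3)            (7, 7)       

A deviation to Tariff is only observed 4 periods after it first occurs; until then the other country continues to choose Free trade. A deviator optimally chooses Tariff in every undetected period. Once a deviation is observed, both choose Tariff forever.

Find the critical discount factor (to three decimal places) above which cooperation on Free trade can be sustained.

Deviating for the 4 undetected periods gains 34−21 = 13 per period over cooperation, then loses 21−7 = 14 per period forever once punishment starts.
Gain: 13(1 + δ + … + δ^3); loss: 14·δ^4/(1−δ).
No profitable deviation ⇔ 13(1−δ^4) ≤ 14·δ^4, i.e. δ^4 ≥ 13/(13+14) = 13/27.
Hence δ ≥ (13/27)^(1/4) ≈ 0.833.

0.833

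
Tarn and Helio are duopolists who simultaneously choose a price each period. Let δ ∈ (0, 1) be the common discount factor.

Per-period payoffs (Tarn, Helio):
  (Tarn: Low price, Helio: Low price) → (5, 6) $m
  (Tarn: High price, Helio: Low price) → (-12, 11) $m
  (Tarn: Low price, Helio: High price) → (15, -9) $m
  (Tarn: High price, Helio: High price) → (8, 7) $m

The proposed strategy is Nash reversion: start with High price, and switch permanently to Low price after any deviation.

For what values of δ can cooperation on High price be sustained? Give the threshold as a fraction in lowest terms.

Tarn: cooperation gives 8 each period; deviation gives 15 once then 5 forever.
  8/(1−δ) ≥ 15 + 5δ/(1−δ) ⇒ δ ≥ 7/10.
Helio: cooperation gives 7 each period; deviation gives 11 once then 6 forever.
  δ ≥ 4/5.
Both must hold, so the binding constraint is Helio's: δ ≥ 4/5.

4/5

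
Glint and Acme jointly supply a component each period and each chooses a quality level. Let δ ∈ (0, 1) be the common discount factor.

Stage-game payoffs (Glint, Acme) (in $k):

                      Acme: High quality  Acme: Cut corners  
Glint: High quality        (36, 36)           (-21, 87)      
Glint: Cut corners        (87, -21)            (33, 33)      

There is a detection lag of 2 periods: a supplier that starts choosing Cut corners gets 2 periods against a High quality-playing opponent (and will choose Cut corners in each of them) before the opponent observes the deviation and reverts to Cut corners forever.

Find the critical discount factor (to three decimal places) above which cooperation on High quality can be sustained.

Deviating for the 2 undetected periods gains 87−36 = 51 per period over cooperation, then loses 36−33 = 3 per period forever once punishment starts.
Gain: 51(1 + δ + … + δ^1); loss: 3·δ^2/(1−δ).
No profitable deviation ⇔ 51(1−δ^2) ≤ 3·δ^2, i.e. δ^2 ≥ 51/(51+3) = 17/18.
Hence δ ≥ (17/18)^(1/2) ≈ 0.972.

0.972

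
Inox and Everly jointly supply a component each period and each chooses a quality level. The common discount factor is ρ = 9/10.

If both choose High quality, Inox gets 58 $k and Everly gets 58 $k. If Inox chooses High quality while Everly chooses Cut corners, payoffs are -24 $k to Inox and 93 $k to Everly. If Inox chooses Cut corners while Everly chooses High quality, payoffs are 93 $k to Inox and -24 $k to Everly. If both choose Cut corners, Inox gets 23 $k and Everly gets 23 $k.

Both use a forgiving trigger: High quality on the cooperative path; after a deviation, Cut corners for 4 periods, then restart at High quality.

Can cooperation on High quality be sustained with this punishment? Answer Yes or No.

Yes

Comparing payoff streams over the 5 periods until play realigns: cooperate → 58(1+ρ+…+ρ^4); deviate → 93 + 23(ρ+…+ρ^4).
Cooperation is sustained iff (58−23)(ρ+…+ρ^4) ≥ 93−58.
ρ+…+ρ^4 = 9/10·(1−(9/10)^4)/(1−9/10) = 3.0951, and (93−58)/(58−23) = 1.0000.
3.0951 ≥ 1.0000, so cooperation is sustainable.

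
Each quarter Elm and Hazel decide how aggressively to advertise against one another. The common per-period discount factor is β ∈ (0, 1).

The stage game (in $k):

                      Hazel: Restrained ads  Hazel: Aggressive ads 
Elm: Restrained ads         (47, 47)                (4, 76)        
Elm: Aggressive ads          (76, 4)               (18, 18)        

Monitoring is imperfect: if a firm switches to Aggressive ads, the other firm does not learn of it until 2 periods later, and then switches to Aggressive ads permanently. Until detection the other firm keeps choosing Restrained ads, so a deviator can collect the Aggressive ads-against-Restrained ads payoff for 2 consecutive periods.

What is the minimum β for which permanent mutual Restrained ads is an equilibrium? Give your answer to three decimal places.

Deviating for the 2 undetected periods gains 76−47 = 29 per period over cooperation, then loses 47−18 = 29 per period forever once punishment starts.
Gain: 29(1 + β + … + β^1); loss: 29·β^2/(1−β).
No profitable deviation ⇔ 29(1−β^2) ≤ 29·β^2, i.e. β^2 ≥ 29/(29+29) = 1/2.
Hence β ≥ (1/2)^(1/2) ≈ 0.707.

0.707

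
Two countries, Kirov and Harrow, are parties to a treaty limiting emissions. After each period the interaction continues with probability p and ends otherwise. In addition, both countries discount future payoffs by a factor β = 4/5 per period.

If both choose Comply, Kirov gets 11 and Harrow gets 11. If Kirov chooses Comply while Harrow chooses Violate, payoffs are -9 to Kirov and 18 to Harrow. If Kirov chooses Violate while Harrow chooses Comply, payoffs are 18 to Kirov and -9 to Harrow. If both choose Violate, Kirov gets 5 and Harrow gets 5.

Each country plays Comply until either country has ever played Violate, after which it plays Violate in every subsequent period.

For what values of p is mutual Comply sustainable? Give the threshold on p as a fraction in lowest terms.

35/52

With continuation probability p and discount β, the effective per-period discount factor is βp.
Grim-trigger IC: βp ≥ (18−11)/(18−5) = 7/13.
So p ≥ (7/13)/(4/5) = 35/52.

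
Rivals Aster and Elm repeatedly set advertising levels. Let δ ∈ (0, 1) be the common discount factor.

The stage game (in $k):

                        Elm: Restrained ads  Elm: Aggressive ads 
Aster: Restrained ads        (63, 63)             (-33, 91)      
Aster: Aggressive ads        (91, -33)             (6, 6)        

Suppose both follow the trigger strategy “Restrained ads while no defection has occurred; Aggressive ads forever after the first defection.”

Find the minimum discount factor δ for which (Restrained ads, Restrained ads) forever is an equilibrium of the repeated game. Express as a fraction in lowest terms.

One-period gain from deviating is 91 − 63 = 28. The loss is 63 − 6 = 57 in every subsequent period, with present value 57·δ/(1−δ).
Deviation is unprofitable when 57·δ/(1−δ) ≥ 28, i.e. δ/(1−δ) ≥ 28/57.
Equivalently δ ≥ 28/(28+57) = 28/85.

28/85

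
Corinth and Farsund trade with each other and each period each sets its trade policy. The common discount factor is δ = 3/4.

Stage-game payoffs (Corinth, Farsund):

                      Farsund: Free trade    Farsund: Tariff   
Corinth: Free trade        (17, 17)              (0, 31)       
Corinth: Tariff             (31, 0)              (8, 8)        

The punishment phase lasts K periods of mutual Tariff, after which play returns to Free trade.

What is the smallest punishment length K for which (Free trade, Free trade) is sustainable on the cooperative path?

3

Need Σ_{k=1}^{K} δ^k ≥ (31−17)/(17−8) = 1.5556 at δ = 3/4.
At K = 2 the sum is 1.3125 < 1.5556; at K = 3 it is 1.7344 ≥ 1.5556.
So the minimum punishment length is K = 3.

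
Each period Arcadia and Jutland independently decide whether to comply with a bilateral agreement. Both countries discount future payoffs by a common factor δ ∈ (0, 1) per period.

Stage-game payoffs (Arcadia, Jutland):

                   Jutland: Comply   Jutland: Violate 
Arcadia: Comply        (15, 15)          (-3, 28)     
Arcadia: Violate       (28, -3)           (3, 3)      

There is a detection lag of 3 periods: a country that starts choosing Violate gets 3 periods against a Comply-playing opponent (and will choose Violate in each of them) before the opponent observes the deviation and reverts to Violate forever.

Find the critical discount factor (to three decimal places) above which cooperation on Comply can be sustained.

A deviator earns 28 for 3 periods, then 3 forever; cooperating earns 15 forever. Multiplying the IC by (1−δ):
15 ≥ 28(1−δ^3) + 3δ^3, so 25·δ^3 ≥ 13 and δ^3 ≥ 13/25.
δ ≥ (13/25)^(1/3) ≈ 0.804.

0.804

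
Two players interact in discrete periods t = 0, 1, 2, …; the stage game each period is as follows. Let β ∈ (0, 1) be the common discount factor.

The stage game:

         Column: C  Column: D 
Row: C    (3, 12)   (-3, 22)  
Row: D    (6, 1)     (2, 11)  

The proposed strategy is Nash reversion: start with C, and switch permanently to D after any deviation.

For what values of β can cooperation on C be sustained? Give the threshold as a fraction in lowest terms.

10/11

Row's threshold: (6−3)/(6−2) = 3/4.
Column's threshold: (22−12)/(22−11) = 10/11.
3/4 < 10/11, so Column binds and β* = 10/11.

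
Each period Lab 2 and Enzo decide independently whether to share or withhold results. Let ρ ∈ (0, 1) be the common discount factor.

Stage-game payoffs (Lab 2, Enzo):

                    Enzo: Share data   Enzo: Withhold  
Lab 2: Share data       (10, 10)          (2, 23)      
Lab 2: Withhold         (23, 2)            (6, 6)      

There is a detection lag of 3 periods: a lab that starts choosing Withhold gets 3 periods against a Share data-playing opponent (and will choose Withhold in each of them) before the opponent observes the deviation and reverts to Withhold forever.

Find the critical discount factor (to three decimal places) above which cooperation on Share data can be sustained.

The best deviation is to choose Withhold for all 3 undetected periods, earning 23 each, then 6 forever once detected.
Deviation value: 23(1−ρ^3)/(1−ρ) + 6ρ^3/(1−ρ); cooperation value: 10/(1−ρ).
IC: 10 ≥ 23(1−ρ^3) + 6ρ^3 = 23 − 17ρ^3.
So ρ^3 ≥ 13/17, giving ρ ≥ (13/17)^(1/3) ≈ 0.914.

0.914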